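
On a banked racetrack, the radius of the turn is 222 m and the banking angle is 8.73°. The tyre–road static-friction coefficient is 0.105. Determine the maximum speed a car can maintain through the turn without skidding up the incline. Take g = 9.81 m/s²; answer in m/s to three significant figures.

23.9 m/s

At the maximum speed, friction acts down the slope at its limiting value f = μN. Radially (horizontal, toward centre): N sinθ + μN cosθ = mv²/r. Vertically: N cosθ − μN sinθ = mg.
Dividing: v² = r g (sinθ + μcosθ)/(cosθ − μsinθ).
sinθ + μcosθ = 0.1518 + 0.105×0.9884 = 0.2556; cosθ − μsinθ = 0.9884 − 0.105×0.1518 = 0.9725.
v² = 222 × 9.81 × 0.2556/0.9725 = 572.3 m²/s², so v = 23.92 m/s.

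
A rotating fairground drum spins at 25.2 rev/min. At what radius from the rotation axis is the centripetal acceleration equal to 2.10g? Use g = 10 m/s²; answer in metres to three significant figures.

ω = 25.2 rev/min × 2π/60 = 2.639 rad/s.
a_c = ω²r = 2.10g ⇒ r = 2.10 × 10.0 / (2.639)² = 21.00/6.964 = 3.016 m.

3.02 m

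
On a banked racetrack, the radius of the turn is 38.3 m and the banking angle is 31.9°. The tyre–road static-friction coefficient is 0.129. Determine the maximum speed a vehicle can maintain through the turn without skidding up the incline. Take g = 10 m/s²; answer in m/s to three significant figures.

At the maximum speed, friction acts down the slope at its limiting value f = μN. Radially (horizontal, toward centre): N sinθ + μN cosθ = mv²/r. Vertically: N cosθ − μN sinθ = mg.
Dividing: v² = r g (sinθ + μcosθ)/(cosθ − μsinθ).
sinθ + μcosθ = 0.5284 + 0.129×0.8490 = 0.6380; cosθ − μsinθ = 0.8490 − 0.129×0.5284 = 0.7808.
v² = 38.3 × 10.0 × 0.6380/0.7808 = 312.9 m²/s², so v = 17.69 m/s.

17.7 m/s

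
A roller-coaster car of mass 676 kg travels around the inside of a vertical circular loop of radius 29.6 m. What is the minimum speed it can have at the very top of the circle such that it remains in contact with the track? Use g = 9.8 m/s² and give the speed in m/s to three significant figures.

At the highest point the centre is directly below, so both the weight and N act inward: N + mg = mv²/r.
At minimum speed N → 0, so mg = mv_min²/r ⇒ v_min = √(g r) = √(9.8 × 29.6) = 17.03 m/s.

17.0 m/s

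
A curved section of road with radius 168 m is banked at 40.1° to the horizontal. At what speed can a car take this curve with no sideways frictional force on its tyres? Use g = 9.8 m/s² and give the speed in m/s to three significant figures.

On a frictionless banked curve, N sinθ = mv²/r and N cosθ = mg, so tanθ = v²/(rg).
v = √(r g tanθ) = √(168 × 9.8 × tan 40.1°) = √(168 × 9.8 × 0.8421) = √1386 = 37.23 m/s.

37.2 m/s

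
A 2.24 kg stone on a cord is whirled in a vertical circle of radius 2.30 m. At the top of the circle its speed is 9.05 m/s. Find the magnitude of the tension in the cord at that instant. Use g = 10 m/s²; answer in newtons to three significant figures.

At the top, both T and the weight mg point inward (toward the centre), so T + mg = mv²/r.
T = m(v²/r − g) = 2.24 × ((9.05)²/2.30 − 10.0) = 2.24 × (35.61 − 10.0) = 2.24 × 25.61 = 57.37 N.

57.4 N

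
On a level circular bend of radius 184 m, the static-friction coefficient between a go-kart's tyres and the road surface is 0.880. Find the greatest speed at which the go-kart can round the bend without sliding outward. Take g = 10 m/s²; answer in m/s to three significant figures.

40.2 m/s

The only inward force on a level bend is static friction, so at the limit f_s = μ_s N = μ_s m g = m v²/r.
Mass cancels: v_max = √(μ_s g r) = √(0.880 × 10.0 × 184) = √1619 = 40.24 m/s.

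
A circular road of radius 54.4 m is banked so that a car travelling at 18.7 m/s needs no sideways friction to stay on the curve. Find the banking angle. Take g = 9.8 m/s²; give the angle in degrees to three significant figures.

For a frictionless banked turn: horizontally N sinθ = mv²/r and vertically N cosθ = mg.
Dividing: tanθ = v²/(r g) = (18.7)²/(54.4 × 9.8) = 349.7/533.1 = 0.6559.
θ = arctan(0.6559) = 33.26°.

33.3°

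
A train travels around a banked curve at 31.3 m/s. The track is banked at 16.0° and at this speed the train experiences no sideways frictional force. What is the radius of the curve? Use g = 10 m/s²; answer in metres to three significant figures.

Frictionless banking: tanθ = v²/(rg), so r = v²/(g tanθ).
r = (31.3)²/(10.0 × tan 16.0°) = 979.7/(10.0 × 0.2867) = 979.7/2.867 = 341.7 m.

342 m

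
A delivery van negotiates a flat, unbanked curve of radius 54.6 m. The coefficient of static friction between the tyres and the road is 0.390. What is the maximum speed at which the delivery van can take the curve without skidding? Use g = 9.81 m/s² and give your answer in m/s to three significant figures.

The only inward force on a level bend is static friction, so at the limit f_s = μ_s N = μ_s m g = m v²/r.
Mass cancels: v_max = √(μ_s g r) = √(0.390 × 9.81 × 54.6) = √208.9 = 14.45 m/s.

14.5 m/s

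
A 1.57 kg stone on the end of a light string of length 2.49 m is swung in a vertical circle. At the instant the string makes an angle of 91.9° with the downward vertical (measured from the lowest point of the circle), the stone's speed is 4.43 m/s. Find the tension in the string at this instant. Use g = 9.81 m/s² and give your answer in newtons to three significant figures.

11.9 N

Take the radial direction toward the centre of the circle as positive. The component of the weight along the string toward the centre is −mg cos φ (φ measured from the bottom), so Newton's second law along the string gives T − mg cos φ = m v²/r.
cos 91.9° = -0.03316, so T = m(v²/r + g cos φ) = 1.57 × ((4.43)²/2.49 + 9.81 × -0.03316) = 1.57 × (7.881 + (-0.3253)) = 1.57 × 7.556 = 11.86 N.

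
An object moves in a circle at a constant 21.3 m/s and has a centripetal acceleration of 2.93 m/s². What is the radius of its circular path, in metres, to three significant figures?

155 m

a_c = v²/r ⇒ r = v²/a_c = (21.3)²/2.93 = 453.7/2.93 = 154.8 m.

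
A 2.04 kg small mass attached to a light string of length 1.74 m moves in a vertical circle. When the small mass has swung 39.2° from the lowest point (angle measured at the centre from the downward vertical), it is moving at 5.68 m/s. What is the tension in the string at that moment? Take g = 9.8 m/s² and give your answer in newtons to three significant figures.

53.3 N

Take the radial direction toward the centre of the circle as positive. The component of the weight along the string toward the centre is −mg cos φ (φ measured from the bottom), so Newton's second law along the string gives T − mg cos φ = m v²/r.
cos 39.2° = 0.7749, so T = m(v²/r + g cos φ) = 2.04 × ((5.68)²/1.74 + 9.8 × 0.7749) = 2.04 × (18.54 + (7.594)) = 2.04 × 26.14 = 53.32 N.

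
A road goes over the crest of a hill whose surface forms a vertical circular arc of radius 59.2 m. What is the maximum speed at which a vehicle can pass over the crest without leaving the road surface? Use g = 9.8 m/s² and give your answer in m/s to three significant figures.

At the crest the centre of the circle is below the vehicle, so the net downward (centripetal) force is mg − N = mv²/r.
The vehicle leaves the road when N → 0, giving v_max = √(g r) = √(9.8 × 59.2) = 24.09 m/s.

24.1 m/s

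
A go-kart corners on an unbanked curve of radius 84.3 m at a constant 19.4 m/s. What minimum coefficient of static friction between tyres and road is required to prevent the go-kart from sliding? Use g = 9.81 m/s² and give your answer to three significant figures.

Friction provides the centripetal force: μ_s m g = m v²/r, so μ_s = v²/(g r) = (19.40)²/(9.81 × 84.3) = 376.4/827.0 = 0.4551.

0.455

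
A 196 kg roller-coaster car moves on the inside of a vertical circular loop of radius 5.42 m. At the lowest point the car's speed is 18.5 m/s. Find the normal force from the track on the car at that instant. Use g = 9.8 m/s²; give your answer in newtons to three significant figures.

At the lowest point, N points up (toward the centre) and the weight mg points down (away from the centre), so the net inward force is N − mg = mv²/r.
N = m(v²/r + g) = 196 × ((18.5)²/5.42 + 9.8) = 196 × (63.15 + 9.8) = 196 × 72.95 = 14300 N.

14300 N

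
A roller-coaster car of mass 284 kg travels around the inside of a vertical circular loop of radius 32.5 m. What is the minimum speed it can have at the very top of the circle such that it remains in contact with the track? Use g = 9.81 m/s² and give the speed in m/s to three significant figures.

At the highest point the centre is directly below, so both the weight and N act inward: N + mg = mv²/r.
At minimum speed N → 0, so mg = mv_min²/r ⇒ v_min = √(g r) = √(9.81 × 32.5) = 17.86 m/s.

17.9 m/s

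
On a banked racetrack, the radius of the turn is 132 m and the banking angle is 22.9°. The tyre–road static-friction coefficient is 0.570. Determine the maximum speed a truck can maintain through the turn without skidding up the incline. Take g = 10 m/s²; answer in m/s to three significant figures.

41.5 m/s

At the maximum speed, friction acts down the slope at its limiting value f = μN. Radially (horizontal, toward centre): N sinθ + μN cosθ = mv²/r. Vertically: N cosθ − μN sinθ = mg.
Dividing: v² = r g (sinθ + μcosθ)/(cosθ − μsinθ).
sinθ + μcosθ = 0.3891 + 0.570×0.9212 = 0.9142; cosθ − μsinθ = 0.9212 − 0.570×0.3891 = 0.6994.
v² = 132 × 10.0 × 0.9142/0.6994 = 1725 m²/s², so v = 41.54 m/s.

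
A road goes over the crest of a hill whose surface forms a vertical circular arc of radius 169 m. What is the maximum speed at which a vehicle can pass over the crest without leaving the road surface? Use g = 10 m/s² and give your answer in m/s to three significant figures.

At the crest the centre of the circle is below the vehicle, so the net downward (centripetal) force is mg − N = mv²/r.
The vehicle leaves the road when N → 0, giving v_max = √(g r) = √(10.0 × 169) = 41.11 m/s.

41.1 m/s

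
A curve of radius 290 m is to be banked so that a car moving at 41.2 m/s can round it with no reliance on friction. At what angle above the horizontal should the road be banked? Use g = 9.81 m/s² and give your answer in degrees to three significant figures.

30.8°

For a frictionless banked turn: horizontally N sinθ = mv²/r and vertically N cosθ = mg.
Dividing: tanθ = v²/(r g) = (41.2)²/(290 × 9.81) = 1697/2845 = 0.5967.
θ = arctan(0.5967) = 30.82°.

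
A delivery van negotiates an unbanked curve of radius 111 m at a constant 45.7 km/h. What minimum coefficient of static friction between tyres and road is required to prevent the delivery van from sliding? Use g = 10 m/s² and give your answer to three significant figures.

v = 45.7/3.6 = 12.69 m/s.
Friction provides the centripetal force: μ_s m g = m v²/r, so μ_s = v²/(g r) = (12.69)²/(10.0 × 111) = 161.1/1110 = 0.1452.

0.145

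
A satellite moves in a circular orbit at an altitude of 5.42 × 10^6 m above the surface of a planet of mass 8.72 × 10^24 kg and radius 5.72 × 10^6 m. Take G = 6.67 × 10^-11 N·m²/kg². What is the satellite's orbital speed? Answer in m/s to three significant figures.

Orbital radius r = R + h = 5.72 × 10^6 + 5.42 × 10^6 = 1.114 × 10^7 m.
Gravity supplies the centripetal force: G M m / r² = m v² / r, so v = √(GM/r).
v = √(6.67 × 10^-11 × 8.72 × 10^24 / 1.114 × 10^7) = √(5.221 × 10^7) = 7226 m/s.

7230 m/s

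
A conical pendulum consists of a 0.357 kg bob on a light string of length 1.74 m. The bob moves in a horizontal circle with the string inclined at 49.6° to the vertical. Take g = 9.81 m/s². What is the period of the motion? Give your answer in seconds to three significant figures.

r = L sinθ = 1.325 m. From T sinθ = mω²r and T cosθ = mg: tanθ = ω²r/g, so ω² = g tanθ / r = g/(L cosθ).
ω = √(g/(L cosθ)) = √(9.81/(1.74 × 0.6481)) = √8.699 = 2.949 rad/s.
Period = 2π/ω = 2.130 s.

2.13 s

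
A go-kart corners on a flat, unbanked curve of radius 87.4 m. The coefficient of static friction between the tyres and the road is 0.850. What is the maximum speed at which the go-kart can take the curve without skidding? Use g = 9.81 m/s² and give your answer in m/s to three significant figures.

27.0 m/s

The only inward force on a level bend is static friction, so at the limit f_s = μ_s N = μ_s m g = m v²/r.
Mass cancels: v_max = √(μ_s g r) = √(0.850 × 9.81 × 87.4) = √728.8 = 27.00 m/s.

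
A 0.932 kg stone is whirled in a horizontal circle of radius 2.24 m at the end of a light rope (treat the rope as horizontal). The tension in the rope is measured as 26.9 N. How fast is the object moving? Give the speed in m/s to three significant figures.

8.04 m/s

T = m v²/r ⇒ v = √(T r / m) = √(26.9 × 2.24 / 0.932) = √64.65 = 8.041 m/s.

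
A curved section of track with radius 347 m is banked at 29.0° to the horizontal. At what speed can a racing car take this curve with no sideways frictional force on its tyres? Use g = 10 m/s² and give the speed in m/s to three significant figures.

On a frictionless banked curve, N sinθ = mv²/r and N cosθ = mg, so tanθ = v²/(rg).
v = √(r g tanθ) = √(347 × 10.0 × tan 29.0°) = √(347 × 10.0 × 0.5543) = √1923 = 43.86 m/s.

43.9 m/s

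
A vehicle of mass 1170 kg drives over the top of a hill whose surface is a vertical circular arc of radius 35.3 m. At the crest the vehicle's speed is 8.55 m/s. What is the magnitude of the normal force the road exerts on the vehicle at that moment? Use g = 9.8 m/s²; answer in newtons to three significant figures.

At the crest the centripetal acceleration points downward (toward the centre of the arc), so mg − N = mv²/r.
N = m(g − v²/r) = 1170 × (9.8 − (8.55)²/35.3) = 1170 × (9.8 − 2.071) = 1170 × 7.729 = 9043 N.

9040 N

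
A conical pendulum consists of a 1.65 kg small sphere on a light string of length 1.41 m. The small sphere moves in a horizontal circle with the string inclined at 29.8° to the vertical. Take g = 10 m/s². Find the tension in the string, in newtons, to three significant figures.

19.0 N

Vertically the bob has no acceleration, so T cosθ = mg.
T = mg/cosθ = 1.65 × 10.0 / cos 29.8° = 16.50/0.8678 = 19.01 N.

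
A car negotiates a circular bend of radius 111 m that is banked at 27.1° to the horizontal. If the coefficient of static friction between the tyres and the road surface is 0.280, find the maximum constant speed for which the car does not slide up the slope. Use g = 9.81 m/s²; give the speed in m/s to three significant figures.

At the maximum speed, friction acts down the slope at its limiting value f = μN. Radially (horizontal, toward centre): N sinθ + μN cosθ = mv²/r. Vertically: N cosθ − μN sinθ = mg.
Dividing: v² = r g (sinθ + μcosθ)/(cosθ − μsinθ).
sinθ + μcosθ = 0.4555 + 0.280×0.8902 = 0.7048; cosθ − μsinθ = 0.8902 − 0.280×0.4555 = 0.7627.
v² = 111 × 9.81 × 0.7048/0.7627 = 1006 m²/s², so v = 31.72 m/s.

31.7 m/s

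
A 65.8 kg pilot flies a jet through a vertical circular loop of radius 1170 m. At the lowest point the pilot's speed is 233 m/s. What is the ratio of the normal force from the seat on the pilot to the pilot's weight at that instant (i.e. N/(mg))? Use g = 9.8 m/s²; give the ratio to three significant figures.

5.73

At the bottom, N − mg = mv²/r, so N = m(v²/r + g) and N/(mg) = v²/(rg) + 1 = (233)²/(1170 × 9.8) + 1 = 4.735 + 1 = 5.735.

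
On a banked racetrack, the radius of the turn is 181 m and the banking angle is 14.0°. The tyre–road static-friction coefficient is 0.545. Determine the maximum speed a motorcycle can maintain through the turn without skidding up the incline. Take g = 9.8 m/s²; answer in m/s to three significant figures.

40.4 m/s

At the maximum speed, friction acts down the slope at its limiting value f = μN. Radially (horizontal, toward centre): N sinθ + μN cosθ = mv²/r. Vertically: N cosθ − μN sinθ = mg.
Dividing: v² = r g (sinθ + μcosθ)/(cosθ − μsinθ).
sinθ + μcosθ = 0.2419 + 0.545×0.9703 = 0.7707; cosθ − μsinθ = 0.9703 − 0.545×0.2419 = 0.8384.
v² = 181 × 9.8 × 0.7707/0.8384 = 1631 m²/s², so v = 40.38 m/s.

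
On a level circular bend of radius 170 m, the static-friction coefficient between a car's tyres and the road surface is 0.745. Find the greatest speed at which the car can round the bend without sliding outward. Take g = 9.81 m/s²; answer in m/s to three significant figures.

35.2 m/s

The only inward force on a level bend is static friction, so at the limit f_s = μ_s N = μ_s m g = m v²/r.
Mass cancels: v_max = √(μ_s g r) = √(0.745 × 9.81 × 170) = √1242 = 35.25 m/s.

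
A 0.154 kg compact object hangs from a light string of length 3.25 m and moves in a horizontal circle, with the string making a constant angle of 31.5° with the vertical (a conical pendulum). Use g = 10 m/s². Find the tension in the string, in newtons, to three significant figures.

Vertically the bob has no acceleration, so T cosθ = mg.
T = mg/cosθ = 0.154 × 10.0 / cos 31.5° = 1.540/0.8526 = 1.806 N.

1.81 N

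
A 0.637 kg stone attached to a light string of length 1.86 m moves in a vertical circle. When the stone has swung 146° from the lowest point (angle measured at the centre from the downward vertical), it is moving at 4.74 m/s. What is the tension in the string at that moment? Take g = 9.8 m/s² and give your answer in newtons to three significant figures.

2.52 N

Take the radial direction toward the centre of the circle as positive. The component of the weight along the string toward the centre is −mg cos φ (φ measured from the bottom), so Newton's second law along the string gives T − mg cos φ = m v²/r.
cos 146° = -0.8290, so T = m(v²/r + g cos φ) = 0.637 × ((4.74)²/1.86 + 9.8 × -0.8290) = 0.637 × (12.08 + (-8.125)) = 0.637 × 3.955 = 2.519 N.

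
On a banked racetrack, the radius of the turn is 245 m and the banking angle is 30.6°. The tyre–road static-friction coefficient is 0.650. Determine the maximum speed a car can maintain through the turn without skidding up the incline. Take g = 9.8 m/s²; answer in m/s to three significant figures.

At the maximum speed, friction acts down the slope at its limiting value f = μN. Radially (horizontal, toward centre): N sinθ + μN cosθ = mv²/r. Vertically: N cosθ − μN sinθ = mg.
Dividing: v² = r g (sinθ + μcosθ)/(cosθ − μsinθ).
sinθ + μcosθ = 0.5090 + 0.650×0.8607 = 1.069; cosθ − μsinθ = 0.8607 − 0.650×0.5090 = 0.5299.
v² = 245 × 9.8 × 1.069/0.5299 = 4842 m²/s², so v = 69.58 m/s.

69.6 m/s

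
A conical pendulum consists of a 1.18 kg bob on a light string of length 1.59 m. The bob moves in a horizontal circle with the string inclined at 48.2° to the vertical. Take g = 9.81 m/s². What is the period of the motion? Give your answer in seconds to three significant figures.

r = L sinθ = 1.185 m. From T sinθ = mω²r and T cosθ = mg: tanθ = ω²r/g, so ω² = g tanθ / r = g/(L cosθ).
ω = √(g/(L cosθ)) = √(9.81/(1.59 × 0.6665)) = √9.257 = 3.042 rad/s.
Period = 2π/ω = 2.065 s.

2.07 s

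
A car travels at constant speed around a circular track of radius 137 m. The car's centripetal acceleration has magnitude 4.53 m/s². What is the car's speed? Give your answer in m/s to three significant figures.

a_c = v²/r ⇒ v = √(a_c · r) = √(4.53 × 137) = √620.6 = 24.91 m/s.

24.9 m/s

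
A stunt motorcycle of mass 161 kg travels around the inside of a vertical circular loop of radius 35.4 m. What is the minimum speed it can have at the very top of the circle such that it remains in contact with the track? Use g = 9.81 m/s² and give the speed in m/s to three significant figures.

18.6 m/s

At the top, both weight mg and N point toward the centre: N + mg = mv²/r.
At minimum speed N → 0, so mg = mv_min²/r ⇒ v_min = √(g r) = √(9.81 × 35.4) = 18.64 m/s.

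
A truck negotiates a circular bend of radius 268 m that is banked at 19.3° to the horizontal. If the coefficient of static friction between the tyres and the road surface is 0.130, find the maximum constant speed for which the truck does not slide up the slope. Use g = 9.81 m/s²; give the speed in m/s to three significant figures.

At the maximum speed, friction acts down the slope at its limiting value f = μN. Radially (horizontal, toward centre): N sinθ + μN cosθ = mv²/r. Vertically: N cosθ − μN sinθ = mg.
Dividing: v² = r g (sinθ + μcosθ)/(cosθ − μsinθ).
sinθ + μcosθ = 0.3305 + 0.130×0.9438 = 0.4532; cosθ − μsinθ = 0.9438 − 0.130×0.3305 = 0.9008.
v² = 268 × 9.81 × 0.4532/0.9008 = 1323 m²/s², so v = 36.37 m/s.

36.4 m/s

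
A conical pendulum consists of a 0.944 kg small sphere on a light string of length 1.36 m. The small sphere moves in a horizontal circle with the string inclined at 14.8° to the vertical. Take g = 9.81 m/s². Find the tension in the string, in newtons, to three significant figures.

9.58 N

Vertically the bob has no acceleration, so T cosθ = mg.
T = mg/cosθ = 0.944 × 9.81 / cos 14.8° = 9.261/0.9668 = 9.578 N.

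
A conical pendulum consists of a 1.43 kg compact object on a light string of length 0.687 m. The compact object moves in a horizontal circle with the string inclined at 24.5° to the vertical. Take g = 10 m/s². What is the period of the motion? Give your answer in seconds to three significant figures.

1.57 s

r = L sinθ = 0.2849 m. From T sinθ = mω²r and T cosθ = mg: tanθ = ω²r/g, so ω² = g tanθ / r = g/(L cosθ).
ω = √(g/(L cosθ)) = √(10.0/(0.687 × 0.9100)) = √16.00 = 4.000 rad/s.
Period = 2π/ω = 1.571 s.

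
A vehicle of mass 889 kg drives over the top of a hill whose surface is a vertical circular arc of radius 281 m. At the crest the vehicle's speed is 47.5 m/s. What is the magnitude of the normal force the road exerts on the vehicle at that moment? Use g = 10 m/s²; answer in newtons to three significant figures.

At the crest the centripetal acceleration points downward (toward the centre of the arc), so mg − N = mv²/r.
N = m(g − v²/r) = 889 × (10.0 − (47.5)²/281) = 889 × (10.0 − 8.029) = 889 × 1.971 = 1752 N.

1750 N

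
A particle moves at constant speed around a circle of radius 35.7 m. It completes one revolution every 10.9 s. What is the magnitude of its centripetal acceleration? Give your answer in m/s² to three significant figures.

v = 2πr/T = 2π × 35.7/10.9 = 20.58 m/s.
a_c = v²/r = (20.58)²/35.7 = 423.5/35.7 = 11.86 m/s².

11.9 m/s²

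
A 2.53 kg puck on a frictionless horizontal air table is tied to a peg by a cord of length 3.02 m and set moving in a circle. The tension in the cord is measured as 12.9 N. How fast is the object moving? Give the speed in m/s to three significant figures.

T = m v²/r ⇒ v = √(T r / m) = √(12.9 × 3.02 / 2.53) = √15.40 = 3.924 m/s.

3.92 m/s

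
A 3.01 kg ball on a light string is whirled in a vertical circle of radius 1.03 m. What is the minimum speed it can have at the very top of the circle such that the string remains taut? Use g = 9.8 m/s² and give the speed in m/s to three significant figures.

3.18 m/s

At the top, both weight mg and T point toward the centre: T + mg = mv²/r.
At minimum speed T → 0, so mg = mv_min²/r ⇒ v_min = √(g r) = √(9.8 × 1.03) = 3.177 m/s.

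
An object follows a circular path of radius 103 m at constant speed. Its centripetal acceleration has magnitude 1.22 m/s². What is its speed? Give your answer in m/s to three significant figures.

11.2 m/s

a_c = v²/r ⇒ v = √(a_c · r) = √(1.22 × 103) = √125.7 = 11.21 m/s.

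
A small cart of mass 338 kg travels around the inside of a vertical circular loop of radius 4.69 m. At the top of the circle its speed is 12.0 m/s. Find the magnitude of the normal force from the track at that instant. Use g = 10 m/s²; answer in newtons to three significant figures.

At the top, both N and the weight mg point inward (toward the centre), so N + mg = mv²/r.
N = m(v²/r − g) = 338 × ((12.0)²/4.69 − 10.0) = 338 × (30.70 − 10.0) = 338 × 20.70 = 6998 N.

7000 N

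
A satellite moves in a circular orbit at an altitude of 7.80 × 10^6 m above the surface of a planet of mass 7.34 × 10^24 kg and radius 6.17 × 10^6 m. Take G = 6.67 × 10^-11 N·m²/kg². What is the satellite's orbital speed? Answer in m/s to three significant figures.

Orbital radius r = R + h = 6.17 × 10^6 + 7.80 × 10^6 = 1.397 × 10^7 m.
Gravity supplies the centripetal force: G M m / r² = m v² / r, so v = √(GM/r).
v = √(6.67 × 10^-11 × 7.34 × 10^24 / 1.397 × 10^7) = √(3.504 × 10^7) = 5920 m/s.

5920 m/s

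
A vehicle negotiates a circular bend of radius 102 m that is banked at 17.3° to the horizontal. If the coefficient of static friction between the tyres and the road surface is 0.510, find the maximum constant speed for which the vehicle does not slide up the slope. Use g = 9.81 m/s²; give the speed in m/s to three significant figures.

31.3 m/s

At the maximum speed, friction acts down the slope at its limiting value f = μN. Radially (horizontal, toward centre): N sinθ + μN cosθ = mv²/r. Vertically: N cosθ − μN sinθ = mg.
Dividing: v² = r g (sinθ + μcosθ)/(cosθ − μsinθ).
sinθ + μcosθ = 0.2974 + 0.510×0.9548 = 0.7843; cosθ − μsinθ = 0.9548 − 0.510×0.2974 = 0.8031.
v² = 102 × 9.81 × 0.7843/0.8031 = 977.2 m²/s², so v = 31.26 m/s.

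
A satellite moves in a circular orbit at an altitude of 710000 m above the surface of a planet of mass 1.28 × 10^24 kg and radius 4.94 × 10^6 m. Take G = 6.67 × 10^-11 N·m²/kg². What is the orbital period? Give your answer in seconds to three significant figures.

r = R + h = 4.94 × 10^6 + 710000 = 5.650 × 10^6 m. Gravity provides the centripetal force: G M m / r² = m v² / r ⇒ v = √(GM/r) = 3887 m/s.
T = 2πr/v = 2π × 5.650 × 10^6 / 3887 = 9132 s.

9130 s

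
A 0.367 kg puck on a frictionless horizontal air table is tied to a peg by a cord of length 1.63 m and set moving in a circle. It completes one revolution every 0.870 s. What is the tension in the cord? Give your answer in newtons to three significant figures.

31.2 N

v = 2πr/T = 2π × 1.63/0.870 = 11.77 m/s.
The tension is the only horizontal force, so it supplies the full centripetal force: T = m v²/r = 0.367 × (11.77)²/1.63 = 0.367 × 138.6/1.63 = 31.20 N.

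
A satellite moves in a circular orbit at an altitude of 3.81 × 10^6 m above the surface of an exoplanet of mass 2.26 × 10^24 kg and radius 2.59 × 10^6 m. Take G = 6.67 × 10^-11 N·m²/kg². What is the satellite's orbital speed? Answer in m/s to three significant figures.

Orbital radius r = R + h = 2.59 × 10^6 + 3.81 × 10^6 = 6.400 × 10^6 m.
Gravity supplies the centripetal force: G M m / r² = m v² / r, so v = √(GM/r).
v = √(6.67 × 10^-11 × 2.26 × 10^24 / 6.400 × 10^6) = √(2.355 × 10^7) = 4853 m/s.

4850 m/s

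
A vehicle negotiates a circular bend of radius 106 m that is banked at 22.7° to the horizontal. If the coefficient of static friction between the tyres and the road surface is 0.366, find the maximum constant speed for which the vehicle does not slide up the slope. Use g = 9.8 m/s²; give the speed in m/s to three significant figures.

At the maximum speed, friction acts down the slope at its limiting value f = μN. Radially (horizontal, toward centre): N sinθ + μN cosθ = mv²/r. Vertically: N cosθ − μN sinθ = mg.
Dividing: v² = r g (sinθ + μcosθ)/(cosθ − μsinθ).
sinθ + μcosθ = 0.3859 + 0.366×0.9225 = 0.7236; cosθ − μsinθ = 0.9225 − 0.366×0.3859 = 0.7813.
v² = 106 × 9.8 × 0.7236/0.7813 = 962.0 m²/s², so v = 31.02 m/s.

31.0 m/s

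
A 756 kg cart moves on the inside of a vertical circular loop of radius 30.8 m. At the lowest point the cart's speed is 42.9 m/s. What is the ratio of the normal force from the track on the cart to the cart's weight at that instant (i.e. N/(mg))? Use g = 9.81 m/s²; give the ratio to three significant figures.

7.09

At the bottom, N − mg = mv²/r, so N = m(v²/r + g) and N/(mg) = v²/(rg) + 1 = (42.9)²/(30.8 × 9.81) + 1 = 6.091 + 1 = 7.091.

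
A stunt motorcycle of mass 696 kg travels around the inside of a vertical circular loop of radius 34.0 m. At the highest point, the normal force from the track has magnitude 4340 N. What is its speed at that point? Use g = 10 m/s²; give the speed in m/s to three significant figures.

23.5 m/s

At the top, N + mg = mv²/r, so v = √(r(N/m + g)) = √(34.0 × (4340/696 + 10.0)) = √(34.0 × 16.24) = √552.0 = 23.49 m/s.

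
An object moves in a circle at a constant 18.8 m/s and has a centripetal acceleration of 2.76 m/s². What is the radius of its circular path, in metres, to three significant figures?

128 m

a_c = v²/r ⇒ r = v²/a_c = (18.8)²/2.76 = 353.4/2.76 = 128.1 m.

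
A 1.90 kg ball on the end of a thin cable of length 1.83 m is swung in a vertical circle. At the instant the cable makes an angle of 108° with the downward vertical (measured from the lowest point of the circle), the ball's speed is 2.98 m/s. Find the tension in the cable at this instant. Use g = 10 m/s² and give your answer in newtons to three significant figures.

3.35 N

Take the radial direction toward the centre of the circle as positive. The component of the weight along the string toward the centre is −mg cos φ (φ measured from the bottom), so Newton's second law along the string gives T − mg cos φ = m v²/r.
cos 108° = -0.3090, so T = m(v²/r + g cos φ) = 1.90 × ((2.98)²/1.83 + 10.0 × -0.3090) = 1.90 × (4.853 + (-3.090)) = 1.90 × 1.763 = 3.349 N.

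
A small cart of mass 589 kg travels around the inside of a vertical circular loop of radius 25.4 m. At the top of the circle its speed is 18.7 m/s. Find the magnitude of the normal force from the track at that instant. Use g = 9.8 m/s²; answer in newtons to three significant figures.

2340 N

At the top, both N and the weight mg point inward (toward the centre), so N + mg = mv²/r.
N = m(v²/r − g) = 589 × ((18.7)²/25.4 − 9.8) = 589 × (13.77 − 9.8) = 589 × 3.967 = 2337 N.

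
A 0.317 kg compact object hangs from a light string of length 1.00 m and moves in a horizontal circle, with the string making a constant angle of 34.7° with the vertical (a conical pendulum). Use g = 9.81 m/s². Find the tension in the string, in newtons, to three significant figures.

Vertically the bob has no acceleration, so T cosθ = mg.
T = mg/cosθ = 0.317 × 9.81 / cos 34.7° = 3.110/0.8221 = 3.783 N.

3.78 N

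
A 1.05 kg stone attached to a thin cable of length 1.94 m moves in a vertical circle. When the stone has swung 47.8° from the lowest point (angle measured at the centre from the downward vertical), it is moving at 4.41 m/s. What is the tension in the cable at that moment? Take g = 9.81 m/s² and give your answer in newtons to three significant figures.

17.4 N

Take the radial direction toward the centre of the circle as positive. The component of the weight along the string toward the centre is −mg cos φ (φ measured from the bottom), so Newton's second law along the string gives T − mg cos φ = m v²/r.
cos 47.8° = 0.6717, so T = m(v²/r + g cos φ) = 1.05 × ((4.41)²/1.94 + 9.81 × 0.6717) = 1.05 × (10.02 + (6.590)) = 1.05 × 16.61 = 17.45 N.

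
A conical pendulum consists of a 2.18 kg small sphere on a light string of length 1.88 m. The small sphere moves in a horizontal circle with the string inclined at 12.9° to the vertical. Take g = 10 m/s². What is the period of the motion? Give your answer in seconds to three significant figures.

2.69 s

r = L sinθ = 0.4197 m. From T sinθ = mω²r and T cosθ = mg: tanθ = ω²r/g, so ω² = g tanθ / r = g/(L cosθ).
ω = √(g/(L cosθ)) = √(10.0/(1.88 × 0.9748)) = √5.457 = 2.336 rad/s.
Period = 2π/ω = 2.690 s.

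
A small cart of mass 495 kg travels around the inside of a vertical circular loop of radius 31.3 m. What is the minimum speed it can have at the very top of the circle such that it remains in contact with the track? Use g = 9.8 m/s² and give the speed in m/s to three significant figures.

At the top, both weight mg and N point toward the centre: N + mg = mv²/r.
At minimum speed N → 0, so mg = mv_min²/r ⇒ v_min = √(g r) = √(9.8 × 31.3) = 17.51 m/s.

17.5 m/s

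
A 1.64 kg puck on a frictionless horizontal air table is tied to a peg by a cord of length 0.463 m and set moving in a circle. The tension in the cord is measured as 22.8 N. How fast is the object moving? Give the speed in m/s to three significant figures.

T = m v²/r ⇒ v = √(T r / m) = √(22.8 × 0.463 / 1.64) = √6.437 = 2.537 m/s.

2.54 m/s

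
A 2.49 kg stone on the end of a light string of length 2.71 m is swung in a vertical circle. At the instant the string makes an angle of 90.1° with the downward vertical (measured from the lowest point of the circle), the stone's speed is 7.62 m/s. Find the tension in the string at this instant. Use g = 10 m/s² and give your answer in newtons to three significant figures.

53.3 N

Take the radial direction toward the centre of the circle as positive. The component of the weight along the string toward the centre is −mg cos φ (φ measured from the bottom), so Newton's second law along the string gives T − mg cos φ = m v²/r.
cos 90.1° = -0.001745, so T = m(v²/r + g cos φ) = 2.49 × ((7.62)²/2.71 + 10.0 × -0.001745) = 2.49 × (21.43 + (-0.01745)) = 2.49 × 21.41 = 53.31 N.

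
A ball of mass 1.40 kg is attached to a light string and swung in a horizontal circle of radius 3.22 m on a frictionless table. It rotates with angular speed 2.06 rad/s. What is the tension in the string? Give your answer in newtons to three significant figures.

19.1 N

v = ωr = 2.06 × 3.22 = 6.633 m/s.
The tension is the only horizontal force, so it supplies the full centripetal force: T = m v²/r = 1.40 × (6.633)²/3.22 = 1.40 × 44.00/3.22 = 19.13 N.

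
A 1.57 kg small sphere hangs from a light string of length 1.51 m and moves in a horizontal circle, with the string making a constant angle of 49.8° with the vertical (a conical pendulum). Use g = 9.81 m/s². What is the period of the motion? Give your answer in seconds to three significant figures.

1.98 s

r = L sinθ = 1.153 m. From T sinθ = mω²r and T cosθ = mg: tanθ = ω²r/g, so ω² = g tanθ / r = g/(L cosθ).
ω = √(g/(L cosθ)) = √(9.81/(1.51 × 0.6455)) = √10.07 = 3.173 rad/s.
Period = 2π/ω = 1.980 s.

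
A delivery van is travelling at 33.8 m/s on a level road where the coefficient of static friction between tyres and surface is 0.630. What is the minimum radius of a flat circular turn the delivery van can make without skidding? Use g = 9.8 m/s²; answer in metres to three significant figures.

At the limit, μ_s m g = m v²/r, so r_min = v²/(μ_s g) = (33.8)²/(0.630 × 9.8) = 1142/6.174 = 185.0 m.

185 m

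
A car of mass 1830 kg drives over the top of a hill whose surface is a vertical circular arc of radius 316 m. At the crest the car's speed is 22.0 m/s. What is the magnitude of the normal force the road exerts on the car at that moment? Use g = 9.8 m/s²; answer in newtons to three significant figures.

At the crest the centripetal acceleration points downward (toward the centre of the arc), so mg − N = mv²/r.
N = m(g − v²/r) = 1830 × (9.8 − (22.0)²/316) = 1830 × (9.8 − 1.532) = 1830 × 8.268 = 15130 N.

15100 N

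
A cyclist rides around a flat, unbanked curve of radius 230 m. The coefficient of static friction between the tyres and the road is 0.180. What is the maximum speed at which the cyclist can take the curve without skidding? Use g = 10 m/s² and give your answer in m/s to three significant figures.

On a flat curve, static friction is the only horizontal force, so it must supply the full centripetal force: μ_s m g = m v²/r.
Mass cancels: v_max = √(μ_s g r) = √(0.180 × 10.0 × 230) = √414.0 = 20.35 m/s.

20.3 m/s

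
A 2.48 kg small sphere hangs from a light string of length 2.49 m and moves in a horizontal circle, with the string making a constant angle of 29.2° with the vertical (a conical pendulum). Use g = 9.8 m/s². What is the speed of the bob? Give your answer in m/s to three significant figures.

The radius of the circle is r = L sinθ = 2.49 × sin 29.2° = 1.215 m.
Horizontally T sinθ = mv²/r and vertically T cosθ = mg, so tanθ = v²/(rg).
v = √(r g tanθ) = √(1.215 × 9.8 × 0.5589) = √6.653 = 2.579 m/s.

2.58 m/s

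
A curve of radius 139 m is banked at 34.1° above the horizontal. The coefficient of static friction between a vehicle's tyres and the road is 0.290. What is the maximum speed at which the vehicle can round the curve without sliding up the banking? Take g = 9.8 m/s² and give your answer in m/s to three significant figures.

40.5 m/s

At the maximum speed, friction acts down the slope at its limiting value f = μN. Radially (horizontal, toward centre): N sinθ + μN cosθ = mv²/r. Vertically: N cosθ − μN sinθ = mg.
Dividing: v² = r g (sinθ + μcosθ)/(cosθ − μsinθ).
sinθ + μcosθ = 0.5606 + 0.290×0.8281 = 0.8008; cosθ − μsinθ = 0.8281 − 0.290×0.5606 = 0.6655.
v² = 139 × 9.8 × 0.8008/0.6655 = 1639 m²/s², so v = 40.49 m/s.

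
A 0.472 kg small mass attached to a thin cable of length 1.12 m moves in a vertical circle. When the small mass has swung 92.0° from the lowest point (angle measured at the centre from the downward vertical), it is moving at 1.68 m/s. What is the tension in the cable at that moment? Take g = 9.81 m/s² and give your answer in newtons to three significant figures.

1.03 N

Take the radial direction toward the centre of the circle as positive. The component of the weight along the string toward the centre is −mg cos φ (φ measured from the bottom), so Newton's second law along the string gives T − mg cos φ = m v²/r.
cos 92.0° = -0.03490, so T = m(v²/r + g cos φ) = 0.472 × ((1.68)²/1.12 + 9.81 × -0.03490) = 0.472 × (2.520 + (-0.3424)) = 0.472 × 2.178 = 1.028 N.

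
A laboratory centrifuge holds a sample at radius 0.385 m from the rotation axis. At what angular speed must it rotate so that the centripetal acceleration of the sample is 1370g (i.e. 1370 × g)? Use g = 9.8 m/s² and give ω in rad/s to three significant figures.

Centripetal acceleration a_c = ω²r. Setting ω²r = 1370g:
ω = √(1370g / r) = √(1370 × 9.8 / 0.385) = √34870 = 186.7 rad/s.

187 rad/s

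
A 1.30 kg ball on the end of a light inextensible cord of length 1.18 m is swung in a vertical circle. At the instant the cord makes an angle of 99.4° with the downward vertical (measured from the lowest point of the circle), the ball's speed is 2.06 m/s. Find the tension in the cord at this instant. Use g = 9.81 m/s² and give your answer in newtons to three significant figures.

2.59 N

Take the radial direction toward the centre of the circle as positive. The component of the weight along the string toward the centre is −mg cos φ (φ measured from the bottom), so Newton's second law along the string gives T − mg cos φ = m v²/r.
cos 99.4° = -0.1633, so T = m(v²/r + g cos φ) = 1.30 × ((2.06)²/1.18 + 9.81 × -0.1633) = 1.30 × (3.596 + (-1.602)) = 1.30 × 1.994 = 2.592 N.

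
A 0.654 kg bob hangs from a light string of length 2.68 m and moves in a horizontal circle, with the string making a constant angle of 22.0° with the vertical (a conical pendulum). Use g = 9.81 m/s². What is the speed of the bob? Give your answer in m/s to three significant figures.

The radius of the circle is r = L sinθ = 2.68 × sin 22.0° = 1.004 m.
Horizontally T sinθ = mv²/r and vertically T cosθ = mg, so tanθ = v²/(rg).
v = √(r g tanθ) = √(1.004 × 9.81 × 0.4040) = √3.979 = 1.995 m/s.

1.99 m/s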